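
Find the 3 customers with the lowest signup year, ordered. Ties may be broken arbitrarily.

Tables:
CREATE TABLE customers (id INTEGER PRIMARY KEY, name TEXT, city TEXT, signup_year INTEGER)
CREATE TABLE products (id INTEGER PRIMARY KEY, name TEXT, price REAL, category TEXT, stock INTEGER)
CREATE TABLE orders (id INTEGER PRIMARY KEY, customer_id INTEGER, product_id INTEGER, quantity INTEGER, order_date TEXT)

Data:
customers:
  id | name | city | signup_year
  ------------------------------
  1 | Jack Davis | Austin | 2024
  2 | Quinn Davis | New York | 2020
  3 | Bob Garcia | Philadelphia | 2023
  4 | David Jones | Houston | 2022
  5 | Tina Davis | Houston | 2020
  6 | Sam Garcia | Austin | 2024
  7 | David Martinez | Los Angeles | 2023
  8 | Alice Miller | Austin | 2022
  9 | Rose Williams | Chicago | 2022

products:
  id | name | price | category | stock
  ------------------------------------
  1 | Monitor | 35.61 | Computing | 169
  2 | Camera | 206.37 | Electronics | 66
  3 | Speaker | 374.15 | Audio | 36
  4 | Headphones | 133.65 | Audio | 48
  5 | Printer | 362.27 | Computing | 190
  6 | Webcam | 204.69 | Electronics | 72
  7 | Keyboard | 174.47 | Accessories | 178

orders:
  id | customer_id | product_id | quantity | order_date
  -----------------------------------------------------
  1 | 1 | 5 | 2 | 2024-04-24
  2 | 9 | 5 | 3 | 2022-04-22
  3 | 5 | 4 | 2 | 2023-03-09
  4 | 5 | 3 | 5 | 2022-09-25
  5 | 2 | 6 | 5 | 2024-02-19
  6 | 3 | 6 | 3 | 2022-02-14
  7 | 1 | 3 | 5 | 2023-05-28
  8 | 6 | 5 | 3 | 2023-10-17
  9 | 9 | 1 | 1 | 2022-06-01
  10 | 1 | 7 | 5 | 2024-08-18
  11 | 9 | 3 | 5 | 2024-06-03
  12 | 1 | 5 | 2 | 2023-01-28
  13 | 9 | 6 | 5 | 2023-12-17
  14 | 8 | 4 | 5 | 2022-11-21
SELECT name, signup_year FROM customers ORDER BY signup_year ASC LIMIT 3

Execution result:
name | signup_year
Quinn Davis | 2020
Tina Davis | 2020
David Jones | 2022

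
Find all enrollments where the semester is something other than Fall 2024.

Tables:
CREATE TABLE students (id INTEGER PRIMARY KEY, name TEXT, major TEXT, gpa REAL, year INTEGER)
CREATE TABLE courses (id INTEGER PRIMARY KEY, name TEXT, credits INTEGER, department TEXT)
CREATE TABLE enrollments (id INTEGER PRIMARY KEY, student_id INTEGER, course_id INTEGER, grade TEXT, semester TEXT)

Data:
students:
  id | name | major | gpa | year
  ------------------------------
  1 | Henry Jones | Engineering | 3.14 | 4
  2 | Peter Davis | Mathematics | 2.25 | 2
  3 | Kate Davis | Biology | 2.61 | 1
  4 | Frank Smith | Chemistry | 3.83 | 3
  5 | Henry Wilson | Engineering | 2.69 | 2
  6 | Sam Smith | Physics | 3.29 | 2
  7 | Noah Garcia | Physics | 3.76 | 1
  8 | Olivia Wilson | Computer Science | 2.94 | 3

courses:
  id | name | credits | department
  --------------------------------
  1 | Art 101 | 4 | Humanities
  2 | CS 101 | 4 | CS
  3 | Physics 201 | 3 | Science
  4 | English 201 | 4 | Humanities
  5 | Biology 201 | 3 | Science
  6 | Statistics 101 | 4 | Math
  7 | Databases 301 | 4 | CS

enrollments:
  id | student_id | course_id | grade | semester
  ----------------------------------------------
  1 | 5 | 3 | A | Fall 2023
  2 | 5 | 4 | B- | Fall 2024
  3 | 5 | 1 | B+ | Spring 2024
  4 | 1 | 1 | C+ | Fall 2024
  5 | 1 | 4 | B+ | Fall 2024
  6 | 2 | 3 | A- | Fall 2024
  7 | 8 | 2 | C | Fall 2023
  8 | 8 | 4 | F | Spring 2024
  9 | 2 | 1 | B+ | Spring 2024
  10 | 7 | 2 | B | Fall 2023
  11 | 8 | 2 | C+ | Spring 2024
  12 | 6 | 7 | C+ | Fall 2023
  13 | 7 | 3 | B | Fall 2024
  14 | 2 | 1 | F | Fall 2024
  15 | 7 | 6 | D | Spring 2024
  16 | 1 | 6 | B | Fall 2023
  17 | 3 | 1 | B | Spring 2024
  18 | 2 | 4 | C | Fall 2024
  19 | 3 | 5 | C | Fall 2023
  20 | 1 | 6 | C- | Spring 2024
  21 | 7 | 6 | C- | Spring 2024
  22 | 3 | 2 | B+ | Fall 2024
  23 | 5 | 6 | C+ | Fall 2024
SELECT id, semester FROM enrollments WHERE semester <> 'Fall 2024'

Execution result:
id | semester
1 | Fall 2023
3 | Spring 2024
7 | Fall 2023
8 | Spring 2024
9 | Spring 2024
10 | Fall 2023
11 | Spring 2024
12 | Fall 2023
15 | Spring 2024
16 | Fall 2023
17 | Spring 2024
19 | Fall 2023
20 | Spring 2024
21 | Spring 2024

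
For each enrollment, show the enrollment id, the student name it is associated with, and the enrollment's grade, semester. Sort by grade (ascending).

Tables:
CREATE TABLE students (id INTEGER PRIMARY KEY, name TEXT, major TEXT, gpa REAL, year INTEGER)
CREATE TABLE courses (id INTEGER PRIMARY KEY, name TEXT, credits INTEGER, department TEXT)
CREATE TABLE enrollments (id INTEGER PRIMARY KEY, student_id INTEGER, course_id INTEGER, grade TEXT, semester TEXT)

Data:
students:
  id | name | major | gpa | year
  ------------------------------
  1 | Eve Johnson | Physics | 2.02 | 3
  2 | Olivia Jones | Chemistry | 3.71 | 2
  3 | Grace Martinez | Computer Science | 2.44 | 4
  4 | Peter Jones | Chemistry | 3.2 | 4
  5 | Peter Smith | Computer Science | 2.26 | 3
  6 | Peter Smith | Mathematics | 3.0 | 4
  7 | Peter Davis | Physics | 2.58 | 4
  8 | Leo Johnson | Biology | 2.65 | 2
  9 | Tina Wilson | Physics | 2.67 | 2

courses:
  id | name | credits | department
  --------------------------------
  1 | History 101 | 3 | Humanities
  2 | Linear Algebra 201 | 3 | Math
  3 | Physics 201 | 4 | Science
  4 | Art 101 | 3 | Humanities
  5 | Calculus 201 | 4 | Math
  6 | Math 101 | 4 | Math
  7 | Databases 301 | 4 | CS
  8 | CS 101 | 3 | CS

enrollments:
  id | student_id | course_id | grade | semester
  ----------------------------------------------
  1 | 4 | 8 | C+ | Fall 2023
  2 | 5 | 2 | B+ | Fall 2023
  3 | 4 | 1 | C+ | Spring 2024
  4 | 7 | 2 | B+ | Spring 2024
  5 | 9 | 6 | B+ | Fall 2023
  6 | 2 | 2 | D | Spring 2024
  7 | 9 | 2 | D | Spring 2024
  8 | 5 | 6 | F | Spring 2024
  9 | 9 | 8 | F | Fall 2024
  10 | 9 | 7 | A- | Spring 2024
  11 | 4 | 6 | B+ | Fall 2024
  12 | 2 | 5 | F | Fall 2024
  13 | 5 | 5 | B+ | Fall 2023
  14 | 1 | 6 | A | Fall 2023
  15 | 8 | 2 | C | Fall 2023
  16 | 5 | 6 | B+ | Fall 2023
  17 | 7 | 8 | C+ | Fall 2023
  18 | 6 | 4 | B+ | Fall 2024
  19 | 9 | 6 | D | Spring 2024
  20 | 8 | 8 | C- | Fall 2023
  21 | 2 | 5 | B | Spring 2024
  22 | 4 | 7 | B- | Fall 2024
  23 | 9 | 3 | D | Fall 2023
SELECT c.id, p.name AS student, c.grade, c.semester FROM enrollments c JOIN students p ON c.student_id = p.id ORDER BY c.grade ASC

Execution result:
id | student | grade | semester
14 | Eve Johnson | A | Fall 2023
10 | Tina Wilson | A- | Spring 2024
21 | Olivia Jones | B | Spring 2024
2 | Peter Smith | B+ | Fall 2023
4 | Peter Davis | B+ | Spring 2024
5 | Tina Wilson | B+ | Fall 2023
11 | Peter Jones | B+ | Fall 2024
13 | Peter Smith | B+ | Fall 2023
16 | Peter Smith | B+ | Fall 2023
18 | Peter Smith | B+ | Fall 2024
22 | Peter Jones | B- | Fall 2024
15 | Leo Johnson | C | Fall 2023
1 | Peter Jones | C+ | Fall 2023
3 | Peter Jones | C+ | Spring 2024
17 | Peter Davis | C+ | Fall 2023
20 | Leo Johnson | C- | Fall 2023
6 | Olivia Jones | D | Spring 2024
7 | Tina Wilson | D | Spring 2024
19 | Tina Wilson | D | Spring 2024
23 | Tina Wilson | D | Fall 2023
8 | Peter Smith | F | Spring 2024
9 | Tina Wilson | F | Fall 2024
12 | Olivia Jones | F | Fall 2024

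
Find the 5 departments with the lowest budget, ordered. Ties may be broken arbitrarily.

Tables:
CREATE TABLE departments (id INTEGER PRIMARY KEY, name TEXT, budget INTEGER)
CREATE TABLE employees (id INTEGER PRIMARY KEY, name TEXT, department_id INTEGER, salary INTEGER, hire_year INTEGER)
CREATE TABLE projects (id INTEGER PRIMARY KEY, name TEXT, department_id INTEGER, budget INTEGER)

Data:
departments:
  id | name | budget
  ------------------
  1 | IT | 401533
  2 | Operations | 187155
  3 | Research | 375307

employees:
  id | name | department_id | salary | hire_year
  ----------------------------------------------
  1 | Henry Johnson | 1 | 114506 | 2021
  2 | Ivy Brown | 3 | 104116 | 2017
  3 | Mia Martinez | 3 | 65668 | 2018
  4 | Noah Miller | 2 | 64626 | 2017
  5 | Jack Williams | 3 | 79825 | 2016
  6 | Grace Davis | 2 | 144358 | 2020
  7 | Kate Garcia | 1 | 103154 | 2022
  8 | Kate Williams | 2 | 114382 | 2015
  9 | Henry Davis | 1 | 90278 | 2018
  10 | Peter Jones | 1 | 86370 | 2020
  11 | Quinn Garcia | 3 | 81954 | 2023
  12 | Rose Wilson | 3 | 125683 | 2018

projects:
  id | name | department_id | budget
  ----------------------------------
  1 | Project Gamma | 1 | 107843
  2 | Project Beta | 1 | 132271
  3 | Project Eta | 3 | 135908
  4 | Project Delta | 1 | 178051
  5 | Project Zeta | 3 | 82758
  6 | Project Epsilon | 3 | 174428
SELECT name, budget FROM departments ORDER BY budget ASC LIMIT 5

Execution result:
name | budget
Operations | 187155
Research | 375307
IT | 401533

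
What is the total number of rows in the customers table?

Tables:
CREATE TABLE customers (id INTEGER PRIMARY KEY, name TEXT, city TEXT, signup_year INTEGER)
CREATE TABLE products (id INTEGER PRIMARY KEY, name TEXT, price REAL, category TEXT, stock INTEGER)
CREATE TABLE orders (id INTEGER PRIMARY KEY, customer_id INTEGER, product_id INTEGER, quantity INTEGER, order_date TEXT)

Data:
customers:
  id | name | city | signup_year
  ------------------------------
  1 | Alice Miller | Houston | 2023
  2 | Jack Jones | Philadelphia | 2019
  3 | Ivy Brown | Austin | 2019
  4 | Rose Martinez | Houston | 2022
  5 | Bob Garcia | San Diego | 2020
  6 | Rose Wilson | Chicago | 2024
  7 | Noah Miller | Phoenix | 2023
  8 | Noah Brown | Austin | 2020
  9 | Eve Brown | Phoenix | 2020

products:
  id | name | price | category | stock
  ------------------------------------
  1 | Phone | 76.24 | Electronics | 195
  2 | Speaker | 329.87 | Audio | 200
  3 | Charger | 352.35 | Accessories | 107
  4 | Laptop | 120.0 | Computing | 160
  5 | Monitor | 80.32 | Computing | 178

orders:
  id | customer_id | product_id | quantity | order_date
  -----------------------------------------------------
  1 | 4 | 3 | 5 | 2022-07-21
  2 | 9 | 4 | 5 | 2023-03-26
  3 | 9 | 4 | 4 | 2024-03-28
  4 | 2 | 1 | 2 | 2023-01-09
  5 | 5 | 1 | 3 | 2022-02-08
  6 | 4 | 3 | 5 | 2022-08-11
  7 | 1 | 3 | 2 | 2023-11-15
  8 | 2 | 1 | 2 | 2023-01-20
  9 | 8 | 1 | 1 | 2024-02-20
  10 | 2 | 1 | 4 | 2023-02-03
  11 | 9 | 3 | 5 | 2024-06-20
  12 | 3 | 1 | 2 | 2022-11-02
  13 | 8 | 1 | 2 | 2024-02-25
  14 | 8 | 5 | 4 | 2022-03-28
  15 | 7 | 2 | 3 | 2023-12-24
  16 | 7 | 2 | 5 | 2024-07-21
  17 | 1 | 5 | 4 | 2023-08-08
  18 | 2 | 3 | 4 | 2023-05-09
SELECT COUNT(*) FROM customers

Execution result:
9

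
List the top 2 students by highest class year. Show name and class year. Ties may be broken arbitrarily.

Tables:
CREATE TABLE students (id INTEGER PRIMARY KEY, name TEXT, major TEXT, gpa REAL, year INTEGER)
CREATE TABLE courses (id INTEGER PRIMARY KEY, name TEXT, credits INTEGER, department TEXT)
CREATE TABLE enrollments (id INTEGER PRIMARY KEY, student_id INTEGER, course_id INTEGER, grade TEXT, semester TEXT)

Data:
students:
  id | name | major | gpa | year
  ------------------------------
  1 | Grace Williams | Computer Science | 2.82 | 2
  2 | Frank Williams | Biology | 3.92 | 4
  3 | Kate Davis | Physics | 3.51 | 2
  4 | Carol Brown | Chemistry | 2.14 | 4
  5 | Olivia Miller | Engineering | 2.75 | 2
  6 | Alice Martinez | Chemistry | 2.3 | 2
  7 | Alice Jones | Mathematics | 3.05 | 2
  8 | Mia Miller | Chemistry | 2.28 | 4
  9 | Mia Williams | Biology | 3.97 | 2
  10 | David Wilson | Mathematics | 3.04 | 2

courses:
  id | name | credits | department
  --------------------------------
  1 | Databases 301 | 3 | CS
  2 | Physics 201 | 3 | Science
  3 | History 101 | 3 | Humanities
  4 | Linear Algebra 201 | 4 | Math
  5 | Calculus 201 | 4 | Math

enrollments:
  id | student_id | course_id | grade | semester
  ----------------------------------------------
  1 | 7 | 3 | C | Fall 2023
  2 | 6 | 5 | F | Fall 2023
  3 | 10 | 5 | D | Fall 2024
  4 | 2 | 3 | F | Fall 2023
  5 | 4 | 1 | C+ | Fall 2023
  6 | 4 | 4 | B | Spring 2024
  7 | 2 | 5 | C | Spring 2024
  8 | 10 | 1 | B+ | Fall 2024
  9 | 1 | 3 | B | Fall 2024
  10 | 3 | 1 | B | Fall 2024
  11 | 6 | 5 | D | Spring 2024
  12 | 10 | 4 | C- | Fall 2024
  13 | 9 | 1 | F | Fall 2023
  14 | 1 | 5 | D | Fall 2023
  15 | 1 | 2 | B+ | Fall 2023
SELECT name, year FROM students ORDER BY year DESC LIMIT 2

Execution result:
name | year
Frank Williams | 4
Carol Brown | 4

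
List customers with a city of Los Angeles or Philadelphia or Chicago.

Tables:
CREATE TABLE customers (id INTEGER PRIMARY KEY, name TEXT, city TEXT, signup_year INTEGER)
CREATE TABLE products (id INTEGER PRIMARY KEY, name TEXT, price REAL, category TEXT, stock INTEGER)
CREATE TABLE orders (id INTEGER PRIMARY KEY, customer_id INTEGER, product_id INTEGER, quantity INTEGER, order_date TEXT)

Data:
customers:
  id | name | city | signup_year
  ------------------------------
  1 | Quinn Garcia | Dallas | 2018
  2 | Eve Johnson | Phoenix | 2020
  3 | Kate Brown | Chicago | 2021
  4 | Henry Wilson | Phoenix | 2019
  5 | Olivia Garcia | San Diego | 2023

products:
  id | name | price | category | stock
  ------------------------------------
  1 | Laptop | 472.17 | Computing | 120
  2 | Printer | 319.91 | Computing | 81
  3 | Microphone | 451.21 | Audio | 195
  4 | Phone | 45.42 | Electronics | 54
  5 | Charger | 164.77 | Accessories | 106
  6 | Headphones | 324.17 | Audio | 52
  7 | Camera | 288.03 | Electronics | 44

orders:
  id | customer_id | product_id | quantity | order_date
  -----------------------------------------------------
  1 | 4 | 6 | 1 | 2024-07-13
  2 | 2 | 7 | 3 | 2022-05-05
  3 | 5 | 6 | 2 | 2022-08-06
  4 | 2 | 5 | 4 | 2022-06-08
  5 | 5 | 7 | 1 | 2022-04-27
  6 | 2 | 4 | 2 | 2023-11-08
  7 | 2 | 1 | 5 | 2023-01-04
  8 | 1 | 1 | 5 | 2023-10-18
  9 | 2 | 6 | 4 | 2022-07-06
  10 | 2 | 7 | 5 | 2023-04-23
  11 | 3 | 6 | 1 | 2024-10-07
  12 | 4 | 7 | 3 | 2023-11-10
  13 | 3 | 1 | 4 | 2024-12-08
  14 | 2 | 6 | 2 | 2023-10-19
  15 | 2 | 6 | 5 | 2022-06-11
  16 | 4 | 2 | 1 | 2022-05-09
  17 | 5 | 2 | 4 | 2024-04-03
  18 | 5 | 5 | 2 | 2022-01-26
SELECT name, city FROM customers WHERE city IN ('Los Angeles', 'Philadelphia', 'Chicago')

Execution result:
name | city
Kate Brown | Chicago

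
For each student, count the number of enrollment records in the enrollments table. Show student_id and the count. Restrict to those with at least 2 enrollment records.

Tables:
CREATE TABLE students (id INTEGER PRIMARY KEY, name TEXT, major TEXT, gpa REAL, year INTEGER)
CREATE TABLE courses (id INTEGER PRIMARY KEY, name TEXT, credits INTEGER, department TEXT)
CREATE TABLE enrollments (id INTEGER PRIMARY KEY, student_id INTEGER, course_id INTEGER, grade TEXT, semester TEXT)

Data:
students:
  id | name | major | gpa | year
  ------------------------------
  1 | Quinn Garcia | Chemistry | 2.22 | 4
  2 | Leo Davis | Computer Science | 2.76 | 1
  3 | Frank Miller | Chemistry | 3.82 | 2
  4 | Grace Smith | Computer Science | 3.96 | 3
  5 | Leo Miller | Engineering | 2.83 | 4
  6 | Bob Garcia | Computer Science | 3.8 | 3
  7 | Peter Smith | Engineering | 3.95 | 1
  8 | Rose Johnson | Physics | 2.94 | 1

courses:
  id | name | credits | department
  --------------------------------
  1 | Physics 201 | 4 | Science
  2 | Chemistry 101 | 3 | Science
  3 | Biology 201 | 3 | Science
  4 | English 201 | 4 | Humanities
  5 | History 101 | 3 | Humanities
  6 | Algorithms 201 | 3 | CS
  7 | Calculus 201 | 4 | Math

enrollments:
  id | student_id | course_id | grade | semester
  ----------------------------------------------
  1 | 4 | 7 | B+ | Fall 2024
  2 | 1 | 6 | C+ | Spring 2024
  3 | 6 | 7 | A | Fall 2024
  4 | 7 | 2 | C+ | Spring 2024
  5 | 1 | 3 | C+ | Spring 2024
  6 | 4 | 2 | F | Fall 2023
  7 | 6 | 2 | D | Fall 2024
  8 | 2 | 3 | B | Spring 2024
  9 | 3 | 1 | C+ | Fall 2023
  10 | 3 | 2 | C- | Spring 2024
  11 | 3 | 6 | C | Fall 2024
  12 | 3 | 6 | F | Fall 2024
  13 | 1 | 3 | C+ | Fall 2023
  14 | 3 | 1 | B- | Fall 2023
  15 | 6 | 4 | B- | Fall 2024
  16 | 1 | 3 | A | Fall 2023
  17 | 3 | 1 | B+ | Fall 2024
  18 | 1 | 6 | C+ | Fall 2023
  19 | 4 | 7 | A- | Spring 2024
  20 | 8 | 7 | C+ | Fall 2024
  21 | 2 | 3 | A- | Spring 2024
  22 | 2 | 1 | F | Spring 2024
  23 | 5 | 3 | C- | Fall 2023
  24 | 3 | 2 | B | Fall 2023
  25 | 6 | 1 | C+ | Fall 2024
SELECT student_id, COUNT(*) AS enrollment_count FROM enrollments GROUP BY student_id HAVING COUNT(*) >= 2

Execution result:
student_id | enrollment_count
1 | 5
2 | 3
3 | 7
4 | 3
6 | 4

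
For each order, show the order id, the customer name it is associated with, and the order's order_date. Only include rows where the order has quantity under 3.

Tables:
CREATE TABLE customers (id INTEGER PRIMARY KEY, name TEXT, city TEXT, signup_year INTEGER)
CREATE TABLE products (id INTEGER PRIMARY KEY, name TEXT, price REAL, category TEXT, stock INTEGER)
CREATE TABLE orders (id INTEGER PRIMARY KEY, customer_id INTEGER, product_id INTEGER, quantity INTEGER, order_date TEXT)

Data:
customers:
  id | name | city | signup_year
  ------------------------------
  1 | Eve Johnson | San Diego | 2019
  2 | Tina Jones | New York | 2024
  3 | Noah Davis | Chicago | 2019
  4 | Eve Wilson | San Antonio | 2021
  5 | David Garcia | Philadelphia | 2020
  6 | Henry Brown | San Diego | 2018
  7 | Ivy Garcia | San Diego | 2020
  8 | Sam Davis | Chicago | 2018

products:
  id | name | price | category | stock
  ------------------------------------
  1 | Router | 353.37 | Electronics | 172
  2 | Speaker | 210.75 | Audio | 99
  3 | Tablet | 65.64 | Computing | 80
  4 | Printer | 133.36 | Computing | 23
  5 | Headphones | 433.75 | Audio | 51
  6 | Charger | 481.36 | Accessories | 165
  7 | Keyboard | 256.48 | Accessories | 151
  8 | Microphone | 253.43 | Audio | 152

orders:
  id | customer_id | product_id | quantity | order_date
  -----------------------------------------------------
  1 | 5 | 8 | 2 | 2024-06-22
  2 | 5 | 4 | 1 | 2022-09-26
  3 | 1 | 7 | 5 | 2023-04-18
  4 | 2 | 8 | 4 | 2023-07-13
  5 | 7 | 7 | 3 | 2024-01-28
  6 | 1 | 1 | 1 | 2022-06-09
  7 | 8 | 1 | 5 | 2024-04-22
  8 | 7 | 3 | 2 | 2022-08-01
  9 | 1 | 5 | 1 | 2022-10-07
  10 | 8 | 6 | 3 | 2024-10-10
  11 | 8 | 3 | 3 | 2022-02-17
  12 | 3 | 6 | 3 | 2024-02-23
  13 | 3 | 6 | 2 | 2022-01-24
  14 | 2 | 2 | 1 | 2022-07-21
SELECT c.id, p.name AS customer, c.order_date FROM orders c JOIN customers p ON c.customer_id = p.id WHERE c.quantity < 3

Execution result:
id | customer | order_date
1 | David Garcia | 2024-06-22
2 | David Garcia | 2022-09-26
6 | Eve Johnson | 2022-06-09
8 | Ivy Garcia | 2022-08-01
9 | Eve Johnson | 2022-10-07
13 | Noah Davis | 2022-01-24
14 | Tina Jones | 2022-07-21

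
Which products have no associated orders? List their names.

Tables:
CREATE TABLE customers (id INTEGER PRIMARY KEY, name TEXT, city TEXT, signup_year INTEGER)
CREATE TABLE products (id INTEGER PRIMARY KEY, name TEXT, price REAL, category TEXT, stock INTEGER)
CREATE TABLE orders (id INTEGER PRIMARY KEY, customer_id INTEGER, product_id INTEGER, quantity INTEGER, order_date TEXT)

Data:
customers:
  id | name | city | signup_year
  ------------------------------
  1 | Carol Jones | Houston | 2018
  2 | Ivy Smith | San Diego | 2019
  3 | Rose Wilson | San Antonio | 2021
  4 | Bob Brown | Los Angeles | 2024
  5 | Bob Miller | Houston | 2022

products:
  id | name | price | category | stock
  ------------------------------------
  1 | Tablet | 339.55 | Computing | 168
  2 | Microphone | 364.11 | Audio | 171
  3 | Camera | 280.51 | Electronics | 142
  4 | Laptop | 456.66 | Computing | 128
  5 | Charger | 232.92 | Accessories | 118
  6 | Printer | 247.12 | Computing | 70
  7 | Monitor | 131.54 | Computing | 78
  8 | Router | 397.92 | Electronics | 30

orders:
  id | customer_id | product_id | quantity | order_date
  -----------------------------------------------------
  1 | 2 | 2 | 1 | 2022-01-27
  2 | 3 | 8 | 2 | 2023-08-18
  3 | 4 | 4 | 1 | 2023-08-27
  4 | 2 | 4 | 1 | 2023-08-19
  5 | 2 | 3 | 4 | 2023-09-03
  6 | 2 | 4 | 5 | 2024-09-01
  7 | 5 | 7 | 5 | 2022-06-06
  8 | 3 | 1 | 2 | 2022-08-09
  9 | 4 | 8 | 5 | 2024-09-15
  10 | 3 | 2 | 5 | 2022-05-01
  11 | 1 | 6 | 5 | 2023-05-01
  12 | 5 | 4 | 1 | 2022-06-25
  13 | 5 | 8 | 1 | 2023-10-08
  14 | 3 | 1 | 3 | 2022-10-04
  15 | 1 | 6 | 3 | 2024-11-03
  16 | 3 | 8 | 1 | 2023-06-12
SELECT p.name FROM products p LEFT JOIN orders c ON c.product_id = p.id WHERE c.id IS NULL

Execution result:
Charger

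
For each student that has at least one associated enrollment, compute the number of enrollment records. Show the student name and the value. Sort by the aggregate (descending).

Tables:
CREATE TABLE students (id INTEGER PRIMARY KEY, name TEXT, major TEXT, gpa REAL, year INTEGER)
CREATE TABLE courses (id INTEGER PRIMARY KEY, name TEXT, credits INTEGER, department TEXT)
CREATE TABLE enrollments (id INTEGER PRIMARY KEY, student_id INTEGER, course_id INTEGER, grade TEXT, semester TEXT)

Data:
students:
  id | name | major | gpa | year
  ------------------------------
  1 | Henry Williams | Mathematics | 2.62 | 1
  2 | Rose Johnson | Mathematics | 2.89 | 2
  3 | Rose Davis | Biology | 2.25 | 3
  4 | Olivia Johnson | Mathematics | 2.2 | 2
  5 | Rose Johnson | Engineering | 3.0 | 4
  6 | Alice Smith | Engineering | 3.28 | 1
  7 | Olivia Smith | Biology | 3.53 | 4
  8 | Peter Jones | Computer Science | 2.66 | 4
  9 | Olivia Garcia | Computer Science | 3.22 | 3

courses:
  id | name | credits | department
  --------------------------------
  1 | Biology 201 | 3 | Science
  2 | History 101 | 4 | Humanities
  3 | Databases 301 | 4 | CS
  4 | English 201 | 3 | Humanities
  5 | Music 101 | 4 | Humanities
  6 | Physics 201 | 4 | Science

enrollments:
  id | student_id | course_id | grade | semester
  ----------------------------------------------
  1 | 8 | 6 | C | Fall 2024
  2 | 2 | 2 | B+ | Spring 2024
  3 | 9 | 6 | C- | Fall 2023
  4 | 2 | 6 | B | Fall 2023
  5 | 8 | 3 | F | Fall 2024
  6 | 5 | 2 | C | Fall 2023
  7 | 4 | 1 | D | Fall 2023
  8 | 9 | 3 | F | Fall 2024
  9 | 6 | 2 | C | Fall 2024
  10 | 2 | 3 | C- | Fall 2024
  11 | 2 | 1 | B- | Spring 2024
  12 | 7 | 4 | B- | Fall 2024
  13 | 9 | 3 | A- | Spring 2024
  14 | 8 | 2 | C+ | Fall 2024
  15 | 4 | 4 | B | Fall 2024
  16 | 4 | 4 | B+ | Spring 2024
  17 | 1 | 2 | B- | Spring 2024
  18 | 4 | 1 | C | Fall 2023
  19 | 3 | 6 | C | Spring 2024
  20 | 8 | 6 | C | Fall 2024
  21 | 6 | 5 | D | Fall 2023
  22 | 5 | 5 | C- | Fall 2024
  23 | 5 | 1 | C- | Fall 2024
SELECT p.name, COUNT(*) AS n FROM enrollments c JOIN students p ON c.student_id = p.id GROUP BY p.id, p.name ORDER BY n DESC

Execution result:
name | n
Rose Johnson | 4
Olivia Johnson | 4
Peter Jones | 4
Rose Johnson | 3
Olivia Garcia | 3
Alice Smith | 2
Henry Williams | 1
Rose Davis | 1
Olivia Smith | 1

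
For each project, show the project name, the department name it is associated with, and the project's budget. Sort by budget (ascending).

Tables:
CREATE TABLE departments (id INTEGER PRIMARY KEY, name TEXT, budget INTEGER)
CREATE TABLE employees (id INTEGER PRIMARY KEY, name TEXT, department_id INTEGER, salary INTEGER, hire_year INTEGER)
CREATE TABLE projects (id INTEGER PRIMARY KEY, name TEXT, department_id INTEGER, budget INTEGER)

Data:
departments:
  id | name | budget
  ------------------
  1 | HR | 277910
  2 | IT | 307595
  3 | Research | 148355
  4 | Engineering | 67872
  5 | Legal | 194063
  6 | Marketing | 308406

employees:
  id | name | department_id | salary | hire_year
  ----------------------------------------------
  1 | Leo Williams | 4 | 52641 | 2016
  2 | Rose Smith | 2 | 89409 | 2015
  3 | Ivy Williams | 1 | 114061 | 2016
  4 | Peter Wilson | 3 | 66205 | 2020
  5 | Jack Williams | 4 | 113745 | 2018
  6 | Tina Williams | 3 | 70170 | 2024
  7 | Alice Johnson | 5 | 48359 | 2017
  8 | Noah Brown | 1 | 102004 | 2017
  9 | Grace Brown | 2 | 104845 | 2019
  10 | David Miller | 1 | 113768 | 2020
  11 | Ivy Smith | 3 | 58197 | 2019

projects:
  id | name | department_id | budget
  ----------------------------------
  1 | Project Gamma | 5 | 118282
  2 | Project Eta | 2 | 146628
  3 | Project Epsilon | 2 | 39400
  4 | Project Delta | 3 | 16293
SELECT c.name, p.name AS department, c.budget FROM projects c JOIN departments p ON c.department_id = p.id ORDER BY c.budget ASC

Execution result:
name | department | budget
Project Delta | Research | 16293
Project Epsilon | IT | 39400
Project Gamma | Legal | 118282
Project Eta | IT | 146628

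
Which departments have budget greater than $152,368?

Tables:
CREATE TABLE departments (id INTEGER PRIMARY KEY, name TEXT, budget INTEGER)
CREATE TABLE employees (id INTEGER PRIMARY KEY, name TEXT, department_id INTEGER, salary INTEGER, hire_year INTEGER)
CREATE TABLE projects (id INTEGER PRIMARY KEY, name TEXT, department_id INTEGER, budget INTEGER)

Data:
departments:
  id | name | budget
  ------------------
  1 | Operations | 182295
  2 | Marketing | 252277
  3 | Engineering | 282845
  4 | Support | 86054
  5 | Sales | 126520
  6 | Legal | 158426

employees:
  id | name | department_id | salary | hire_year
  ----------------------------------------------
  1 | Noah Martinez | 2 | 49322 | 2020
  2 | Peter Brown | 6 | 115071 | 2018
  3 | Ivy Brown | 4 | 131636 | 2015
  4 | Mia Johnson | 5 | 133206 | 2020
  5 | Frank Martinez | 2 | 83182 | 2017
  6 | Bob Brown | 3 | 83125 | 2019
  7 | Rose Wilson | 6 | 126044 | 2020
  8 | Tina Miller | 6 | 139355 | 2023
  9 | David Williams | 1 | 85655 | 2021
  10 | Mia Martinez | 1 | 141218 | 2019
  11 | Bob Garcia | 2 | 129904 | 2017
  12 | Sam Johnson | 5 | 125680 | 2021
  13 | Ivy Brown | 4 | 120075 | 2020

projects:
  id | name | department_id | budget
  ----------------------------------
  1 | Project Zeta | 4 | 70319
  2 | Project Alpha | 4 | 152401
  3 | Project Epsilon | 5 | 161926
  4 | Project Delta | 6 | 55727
SELECT name, budget FROM departments WHERE budget > 152368

Execution result:
name | budget
Operations | 182295
Marketing | 252277
Engineering | 282845
Legal | 158426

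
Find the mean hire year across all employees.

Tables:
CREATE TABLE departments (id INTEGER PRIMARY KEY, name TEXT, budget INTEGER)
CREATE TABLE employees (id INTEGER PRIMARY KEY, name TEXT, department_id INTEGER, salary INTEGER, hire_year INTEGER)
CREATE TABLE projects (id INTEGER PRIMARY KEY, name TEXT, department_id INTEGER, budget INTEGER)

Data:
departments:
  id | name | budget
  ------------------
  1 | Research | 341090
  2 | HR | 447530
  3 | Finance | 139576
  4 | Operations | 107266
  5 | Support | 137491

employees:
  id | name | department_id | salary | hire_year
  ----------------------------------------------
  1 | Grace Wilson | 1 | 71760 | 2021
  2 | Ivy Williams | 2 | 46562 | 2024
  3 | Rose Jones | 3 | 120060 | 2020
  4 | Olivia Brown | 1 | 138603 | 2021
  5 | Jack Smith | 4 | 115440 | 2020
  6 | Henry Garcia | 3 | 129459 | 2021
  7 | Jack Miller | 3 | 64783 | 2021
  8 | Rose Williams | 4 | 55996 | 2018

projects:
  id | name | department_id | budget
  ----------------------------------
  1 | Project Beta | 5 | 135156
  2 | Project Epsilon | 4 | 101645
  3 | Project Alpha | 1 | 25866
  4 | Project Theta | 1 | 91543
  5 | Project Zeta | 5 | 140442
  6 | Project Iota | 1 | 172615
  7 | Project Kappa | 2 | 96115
SELECT AVG(hire_year) FROM employees

Execution result:
2020.75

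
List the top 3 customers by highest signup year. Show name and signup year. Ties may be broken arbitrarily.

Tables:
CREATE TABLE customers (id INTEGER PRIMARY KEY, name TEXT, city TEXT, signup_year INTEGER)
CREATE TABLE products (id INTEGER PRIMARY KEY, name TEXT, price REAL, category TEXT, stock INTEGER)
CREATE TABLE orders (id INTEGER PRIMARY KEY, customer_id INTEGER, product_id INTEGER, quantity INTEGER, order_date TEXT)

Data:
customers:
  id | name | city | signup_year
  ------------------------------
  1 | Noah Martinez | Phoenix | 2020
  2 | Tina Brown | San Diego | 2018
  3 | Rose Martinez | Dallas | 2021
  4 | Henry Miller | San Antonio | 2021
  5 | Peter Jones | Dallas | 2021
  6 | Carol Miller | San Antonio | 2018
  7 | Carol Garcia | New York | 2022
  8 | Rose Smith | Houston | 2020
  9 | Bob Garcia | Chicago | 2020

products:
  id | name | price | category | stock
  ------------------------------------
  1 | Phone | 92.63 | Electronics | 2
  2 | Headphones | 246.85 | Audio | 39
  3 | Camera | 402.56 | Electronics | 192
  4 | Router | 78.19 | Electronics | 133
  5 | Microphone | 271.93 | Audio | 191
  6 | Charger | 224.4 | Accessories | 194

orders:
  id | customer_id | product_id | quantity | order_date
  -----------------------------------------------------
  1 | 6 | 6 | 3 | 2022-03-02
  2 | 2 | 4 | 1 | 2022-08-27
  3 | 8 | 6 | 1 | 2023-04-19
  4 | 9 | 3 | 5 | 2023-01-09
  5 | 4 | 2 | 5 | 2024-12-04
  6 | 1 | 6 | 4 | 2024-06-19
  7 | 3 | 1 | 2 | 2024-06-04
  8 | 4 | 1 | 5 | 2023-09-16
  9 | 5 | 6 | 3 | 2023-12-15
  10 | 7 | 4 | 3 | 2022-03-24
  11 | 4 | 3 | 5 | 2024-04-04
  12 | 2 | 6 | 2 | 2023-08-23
SELECT name, signup_year FROM customers ORDER BY signup_year DESC LIMIT 3

Execution result:
name | signup_year
Carol Garcia | 2022
Rose Martinez | 2021
Henry Miller | 2021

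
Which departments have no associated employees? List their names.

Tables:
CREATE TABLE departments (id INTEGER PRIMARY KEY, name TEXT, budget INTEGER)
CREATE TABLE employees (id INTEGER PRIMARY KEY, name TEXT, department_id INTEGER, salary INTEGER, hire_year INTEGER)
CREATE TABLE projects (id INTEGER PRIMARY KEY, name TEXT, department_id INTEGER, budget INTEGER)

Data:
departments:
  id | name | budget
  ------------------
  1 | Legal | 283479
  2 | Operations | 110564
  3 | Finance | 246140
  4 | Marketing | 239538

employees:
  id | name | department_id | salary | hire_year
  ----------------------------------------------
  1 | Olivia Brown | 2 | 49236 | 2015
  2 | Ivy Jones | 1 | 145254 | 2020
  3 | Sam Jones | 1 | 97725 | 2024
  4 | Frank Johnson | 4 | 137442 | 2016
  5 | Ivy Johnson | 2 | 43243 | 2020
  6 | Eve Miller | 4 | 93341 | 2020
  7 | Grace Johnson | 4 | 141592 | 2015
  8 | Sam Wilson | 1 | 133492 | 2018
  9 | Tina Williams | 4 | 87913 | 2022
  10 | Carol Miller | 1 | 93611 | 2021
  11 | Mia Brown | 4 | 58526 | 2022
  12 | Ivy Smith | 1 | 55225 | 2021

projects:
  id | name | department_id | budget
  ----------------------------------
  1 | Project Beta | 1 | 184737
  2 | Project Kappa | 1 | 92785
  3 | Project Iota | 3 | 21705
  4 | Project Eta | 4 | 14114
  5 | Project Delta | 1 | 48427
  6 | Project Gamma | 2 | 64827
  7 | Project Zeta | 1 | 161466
SELECT p.name FROM departments p LEFT JOIN employees c ON c.department_id = p.id WHERE c.id IS NULL

Execution result:
Finance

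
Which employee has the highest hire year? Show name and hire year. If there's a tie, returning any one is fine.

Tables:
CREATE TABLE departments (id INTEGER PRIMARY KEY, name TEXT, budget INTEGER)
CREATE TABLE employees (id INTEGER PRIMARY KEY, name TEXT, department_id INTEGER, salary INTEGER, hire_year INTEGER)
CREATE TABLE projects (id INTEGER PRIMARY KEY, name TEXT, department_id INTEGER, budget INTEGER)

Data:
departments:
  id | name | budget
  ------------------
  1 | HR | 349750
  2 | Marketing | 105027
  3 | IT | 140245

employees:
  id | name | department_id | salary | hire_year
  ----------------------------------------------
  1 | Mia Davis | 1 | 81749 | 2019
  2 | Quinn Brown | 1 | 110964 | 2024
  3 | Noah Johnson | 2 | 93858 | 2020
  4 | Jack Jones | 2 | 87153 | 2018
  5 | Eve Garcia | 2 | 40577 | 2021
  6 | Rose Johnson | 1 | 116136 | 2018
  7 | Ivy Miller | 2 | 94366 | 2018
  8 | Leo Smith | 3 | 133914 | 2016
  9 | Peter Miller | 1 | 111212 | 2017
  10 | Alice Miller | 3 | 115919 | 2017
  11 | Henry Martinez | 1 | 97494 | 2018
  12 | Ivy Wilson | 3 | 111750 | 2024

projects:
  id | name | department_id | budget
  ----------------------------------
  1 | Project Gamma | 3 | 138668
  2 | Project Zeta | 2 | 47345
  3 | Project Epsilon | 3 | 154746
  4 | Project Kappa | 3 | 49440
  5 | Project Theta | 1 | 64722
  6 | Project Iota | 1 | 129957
SELECT name, hire_year FROM employees ORDER BY hire_year DESC LIMIT 1

Execution result:
name | hire_year
Quinn Brown | 2024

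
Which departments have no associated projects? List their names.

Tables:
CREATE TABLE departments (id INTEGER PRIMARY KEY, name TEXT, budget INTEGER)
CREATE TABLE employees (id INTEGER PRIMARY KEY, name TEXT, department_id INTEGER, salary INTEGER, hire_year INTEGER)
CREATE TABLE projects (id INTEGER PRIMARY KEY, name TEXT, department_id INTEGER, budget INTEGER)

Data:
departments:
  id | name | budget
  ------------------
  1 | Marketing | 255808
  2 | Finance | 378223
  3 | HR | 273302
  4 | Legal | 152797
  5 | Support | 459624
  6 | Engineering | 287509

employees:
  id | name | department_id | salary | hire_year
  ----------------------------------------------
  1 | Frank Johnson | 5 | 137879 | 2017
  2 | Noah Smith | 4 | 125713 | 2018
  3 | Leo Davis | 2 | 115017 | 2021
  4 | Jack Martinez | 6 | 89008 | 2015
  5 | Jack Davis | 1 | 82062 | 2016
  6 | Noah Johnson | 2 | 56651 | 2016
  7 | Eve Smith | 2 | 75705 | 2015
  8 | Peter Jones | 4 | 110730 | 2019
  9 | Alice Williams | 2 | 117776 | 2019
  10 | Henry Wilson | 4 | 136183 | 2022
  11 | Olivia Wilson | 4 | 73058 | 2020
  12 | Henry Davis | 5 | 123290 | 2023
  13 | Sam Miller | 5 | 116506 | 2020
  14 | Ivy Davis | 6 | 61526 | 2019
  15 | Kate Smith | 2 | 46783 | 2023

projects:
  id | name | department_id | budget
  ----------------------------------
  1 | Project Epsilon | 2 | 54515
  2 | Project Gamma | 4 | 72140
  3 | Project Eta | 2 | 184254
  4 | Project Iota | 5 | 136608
SELECT p.name FROM departments p LEFT JOIN projects c ON c.department_id = p.id WHERE c.id IS NULL

Execution result:
name
Marketing
HR
Engineering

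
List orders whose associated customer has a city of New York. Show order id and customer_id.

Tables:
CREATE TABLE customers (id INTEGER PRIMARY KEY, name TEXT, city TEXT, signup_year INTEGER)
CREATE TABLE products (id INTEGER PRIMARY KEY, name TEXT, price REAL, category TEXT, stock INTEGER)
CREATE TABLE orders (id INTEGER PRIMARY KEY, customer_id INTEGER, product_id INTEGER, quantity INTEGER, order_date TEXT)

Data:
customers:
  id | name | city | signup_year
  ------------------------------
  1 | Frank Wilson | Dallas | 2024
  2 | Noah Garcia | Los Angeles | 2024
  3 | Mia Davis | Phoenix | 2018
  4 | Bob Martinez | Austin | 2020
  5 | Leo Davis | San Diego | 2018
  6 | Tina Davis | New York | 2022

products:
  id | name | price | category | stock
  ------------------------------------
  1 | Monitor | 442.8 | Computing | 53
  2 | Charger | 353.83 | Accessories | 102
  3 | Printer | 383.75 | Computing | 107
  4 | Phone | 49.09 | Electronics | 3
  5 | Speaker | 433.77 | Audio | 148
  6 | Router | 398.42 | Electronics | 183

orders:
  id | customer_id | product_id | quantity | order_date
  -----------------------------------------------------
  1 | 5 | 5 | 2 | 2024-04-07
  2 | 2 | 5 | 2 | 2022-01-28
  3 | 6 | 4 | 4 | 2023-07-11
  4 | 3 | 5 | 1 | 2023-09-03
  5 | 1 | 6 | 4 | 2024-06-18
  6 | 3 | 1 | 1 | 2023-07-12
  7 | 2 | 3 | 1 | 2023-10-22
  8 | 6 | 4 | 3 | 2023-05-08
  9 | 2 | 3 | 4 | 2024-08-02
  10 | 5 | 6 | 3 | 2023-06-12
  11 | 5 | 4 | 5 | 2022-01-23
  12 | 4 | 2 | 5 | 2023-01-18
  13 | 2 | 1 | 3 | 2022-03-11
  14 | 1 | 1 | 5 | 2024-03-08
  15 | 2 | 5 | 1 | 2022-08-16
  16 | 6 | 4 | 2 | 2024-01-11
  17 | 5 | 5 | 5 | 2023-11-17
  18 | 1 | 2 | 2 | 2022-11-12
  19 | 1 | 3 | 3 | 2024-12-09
SELECT id, customer_id FROM orders WHERE customer_id IN (SELECT id FROM customers WHERE city = 'New York')

Execution result:
id | customer_id
3 | 6
8 | 6
16 | 6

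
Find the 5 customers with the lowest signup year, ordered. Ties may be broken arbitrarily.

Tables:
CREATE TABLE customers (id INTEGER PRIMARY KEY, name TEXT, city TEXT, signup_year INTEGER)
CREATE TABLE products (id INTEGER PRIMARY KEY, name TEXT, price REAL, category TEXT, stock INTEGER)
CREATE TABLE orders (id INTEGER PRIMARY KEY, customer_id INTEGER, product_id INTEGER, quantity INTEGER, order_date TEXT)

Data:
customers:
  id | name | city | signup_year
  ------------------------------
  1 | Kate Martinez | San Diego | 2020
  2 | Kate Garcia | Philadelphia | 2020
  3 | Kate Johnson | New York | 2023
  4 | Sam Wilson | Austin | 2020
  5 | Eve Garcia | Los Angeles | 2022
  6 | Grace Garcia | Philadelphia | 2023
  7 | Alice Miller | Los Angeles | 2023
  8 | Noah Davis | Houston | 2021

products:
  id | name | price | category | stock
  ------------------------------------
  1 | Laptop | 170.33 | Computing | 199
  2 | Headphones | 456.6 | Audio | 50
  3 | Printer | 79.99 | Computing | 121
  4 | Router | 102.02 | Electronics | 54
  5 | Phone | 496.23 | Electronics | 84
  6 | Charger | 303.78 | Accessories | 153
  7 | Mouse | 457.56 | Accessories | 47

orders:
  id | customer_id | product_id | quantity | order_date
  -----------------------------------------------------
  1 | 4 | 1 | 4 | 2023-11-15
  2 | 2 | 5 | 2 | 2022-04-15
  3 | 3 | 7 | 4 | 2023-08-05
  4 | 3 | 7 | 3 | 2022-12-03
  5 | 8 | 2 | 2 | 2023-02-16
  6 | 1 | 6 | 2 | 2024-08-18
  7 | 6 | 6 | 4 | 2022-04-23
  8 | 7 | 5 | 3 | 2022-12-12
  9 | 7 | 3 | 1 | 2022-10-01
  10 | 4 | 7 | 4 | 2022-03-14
SELECT name, signup_year FROM customers ORDER BY signup_year ASC LIMIT 5

Execution result:
name | signup_year
Kate Martinez | 2020
Kate Garcia | 2020
Sam Wilson | 2020
Noah Davis | 2021
Eve Garcia | 2022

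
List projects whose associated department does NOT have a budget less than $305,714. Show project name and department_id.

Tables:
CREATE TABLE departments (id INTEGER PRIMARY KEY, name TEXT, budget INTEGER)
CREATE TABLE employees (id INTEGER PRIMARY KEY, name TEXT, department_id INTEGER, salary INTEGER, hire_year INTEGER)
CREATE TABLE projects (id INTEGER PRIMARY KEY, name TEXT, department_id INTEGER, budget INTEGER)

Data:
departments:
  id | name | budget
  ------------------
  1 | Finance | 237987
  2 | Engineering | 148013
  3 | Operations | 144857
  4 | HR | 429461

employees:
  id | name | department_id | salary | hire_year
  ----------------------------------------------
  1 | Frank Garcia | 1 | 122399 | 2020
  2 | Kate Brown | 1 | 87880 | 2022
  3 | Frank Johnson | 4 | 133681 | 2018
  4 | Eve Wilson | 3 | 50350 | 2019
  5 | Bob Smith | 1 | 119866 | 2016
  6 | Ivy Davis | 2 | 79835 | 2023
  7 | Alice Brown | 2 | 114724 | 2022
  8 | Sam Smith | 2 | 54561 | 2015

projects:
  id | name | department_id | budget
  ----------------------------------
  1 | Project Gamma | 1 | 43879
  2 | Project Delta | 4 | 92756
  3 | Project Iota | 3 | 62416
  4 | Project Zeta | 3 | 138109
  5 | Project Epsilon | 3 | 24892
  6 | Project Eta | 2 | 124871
SELECT name, department_id FROM projects WHERE department_id NOT IN (SELECT id FROM departments WHERE budget < 305714)

Execution result:
name | department_id
Project Delta | 4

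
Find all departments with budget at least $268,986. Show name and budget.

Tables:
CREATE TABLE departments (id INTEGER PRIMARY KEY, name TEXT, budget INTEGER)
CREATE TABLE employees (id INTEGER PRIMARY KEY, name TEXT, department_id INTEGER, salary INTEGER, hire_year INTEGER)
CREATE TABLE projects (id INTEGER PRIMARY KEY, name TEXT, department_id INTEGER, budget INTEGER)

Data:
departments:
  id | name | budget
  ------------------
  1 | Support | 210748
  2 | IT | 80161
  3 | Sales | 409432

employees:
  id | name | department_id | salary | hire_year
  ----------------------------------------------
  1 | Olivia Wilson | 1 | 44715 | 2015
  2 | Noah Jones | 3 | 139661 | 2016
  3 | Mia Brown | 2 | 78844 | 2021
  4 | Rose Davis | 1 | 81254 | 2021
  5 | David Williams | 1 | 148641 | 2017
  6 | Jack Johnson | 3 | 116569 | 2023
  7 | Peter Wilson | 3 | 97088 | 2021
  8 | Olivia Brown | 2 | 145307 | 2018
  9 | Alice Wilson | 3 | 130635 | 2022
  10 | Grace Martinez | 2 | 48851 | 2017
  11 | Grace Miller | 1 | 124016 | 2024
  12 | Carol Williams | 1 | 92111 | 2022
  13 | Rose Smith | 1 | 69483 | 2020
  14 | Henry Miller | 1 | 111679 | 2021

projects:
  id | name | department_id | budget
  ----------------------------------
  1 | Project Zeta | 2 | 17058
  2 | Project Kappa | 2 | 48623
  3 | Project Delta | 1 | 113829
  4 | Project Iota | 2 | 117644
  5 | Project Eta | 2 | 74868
SELECT name, budget FROM departments WHERE budget >= 268986

Execution result:
name | budget
Sales | 409432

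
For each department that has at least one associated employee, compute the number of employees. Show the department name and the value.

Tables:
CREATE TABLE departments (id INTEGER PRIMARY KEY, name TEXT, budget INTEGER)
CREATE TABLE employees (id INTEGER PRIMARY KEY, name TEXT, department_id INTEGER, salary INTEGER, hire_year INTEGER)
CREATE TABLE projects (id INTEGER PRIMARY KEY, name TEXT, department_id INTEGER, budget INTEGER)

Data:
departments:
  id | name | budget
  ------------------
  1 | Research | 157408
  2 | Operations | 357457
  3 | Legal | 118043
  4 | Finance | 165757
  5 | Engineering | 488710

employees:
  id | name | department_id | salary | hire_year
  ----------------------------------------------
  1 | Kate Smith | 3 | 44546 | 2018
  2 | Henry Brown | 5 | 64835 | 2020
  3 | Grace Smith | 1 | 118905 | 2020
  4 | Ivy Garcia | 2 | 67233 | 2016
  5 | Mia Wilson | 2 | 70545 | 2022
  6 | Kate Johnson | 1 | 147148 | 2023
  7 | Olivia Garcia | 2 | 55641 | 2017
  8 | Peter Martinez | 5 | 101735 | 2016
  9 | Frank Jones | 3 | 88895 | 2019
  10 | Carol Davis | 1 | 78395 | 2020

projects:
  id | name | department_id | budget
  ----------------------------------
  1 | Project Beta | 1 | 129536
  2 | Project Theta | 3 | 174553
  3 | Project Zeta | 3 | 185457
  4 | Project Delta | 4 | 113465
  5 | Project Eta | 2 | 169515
SELECT p.name, COUNT(*) AS n FROM employees c JOIN departments p ON c.department_id = p.id GROUP BY p.id, p.name

Execution result:
name | n
Research | 3
Operations | 3
Legal | 2
Engineering | 2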